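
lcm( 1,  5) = 5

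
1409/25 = 56 + 9/25 = 56.36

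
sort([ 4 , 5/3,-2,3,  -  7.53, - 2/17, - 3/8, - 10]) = [-10,  -  7.53,- 2, - 3/8, - 2/17, 5/3 , 3, 4 ]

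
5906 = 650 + 5256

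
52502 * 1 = 52502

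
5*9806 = 49030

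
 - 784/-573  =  784/573 = 1.37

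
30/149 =30/149 =0.20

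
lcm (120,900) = 1800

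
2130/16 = 133 + 1/8 = 133.12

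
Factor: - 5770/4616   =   - 5/4 = - 2^(-2)*5^1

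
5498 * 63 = 346374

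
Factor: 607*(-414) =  - 2^1*3^2*23^1*607^1 = - 251298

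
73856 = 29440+44416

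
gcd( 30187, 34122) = 1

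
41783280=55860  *748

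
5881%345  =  16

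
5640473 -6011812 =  - 371339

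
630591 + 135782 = 766373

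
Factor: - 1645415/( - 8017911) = 3^( - 2)*5^1 * 11^( - 1 )*80989^ ( - 1 ) *329083^1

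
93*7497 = 697221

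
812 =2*406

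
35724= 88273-52549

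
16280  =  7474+8806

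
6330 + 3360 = 9690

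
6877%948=241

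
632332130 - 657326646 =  - 24994516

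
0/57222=0   =  0.00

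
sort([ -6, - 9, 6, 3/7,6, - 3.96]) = [ - 9,  -  6, -3.96,  3/7,6 , 6 ] 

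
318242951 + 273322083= 591565034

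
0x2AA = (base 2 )1010101010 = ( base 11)570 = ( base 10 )682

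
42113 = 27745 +14368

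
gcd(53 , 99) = 1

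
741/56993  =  741/56993 =0.01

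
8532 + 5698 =14230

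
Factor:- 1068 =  - 2^2*3^1*89^1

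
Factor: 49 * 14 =2^1 * 7^3 = 686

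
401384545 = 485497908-84113363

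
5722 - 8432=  -2710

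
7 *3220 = 22540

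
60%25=10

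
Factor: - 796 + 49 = -747 = -3^2*83^1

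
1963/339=5 + 268/339=5.79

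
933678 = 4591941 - 3658263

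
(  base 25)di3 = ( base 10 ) 8578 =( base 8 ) 20602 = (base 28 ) aqa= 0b10000110000010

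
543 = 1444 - 901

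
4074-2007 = 2067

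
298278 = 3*99426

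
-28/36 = -7/9 = -0.78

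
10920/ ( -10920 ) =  -1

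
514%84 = 10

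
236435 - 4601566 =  - 4365131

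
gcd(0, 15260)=15260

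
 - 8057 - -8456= 399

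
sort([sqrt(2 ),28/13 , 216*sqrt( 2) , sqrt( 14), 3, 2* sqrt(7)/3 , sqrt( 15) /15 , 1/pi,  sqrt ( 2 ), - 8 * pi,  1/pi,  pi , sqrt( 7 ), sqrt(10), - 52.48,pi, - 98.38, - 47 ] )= [ - 98.38, - 52.48,-47, - 8*pi, sqrt( 15 )/15,1/pi,1/pi,sqrt( 2),sqrt( 2),  2*sqrt( 7 ) /3,28/13,sqrt( 7 ),3,pi,pi, sqrt( 10 ), sqrt(14 ),  216* sqrt( 2)]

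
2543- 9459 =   -  6916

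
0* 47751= 0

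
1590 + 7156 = 8746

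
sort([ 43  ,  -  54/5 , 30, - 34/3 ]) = [ - 34/3, - 54/5,  30,43]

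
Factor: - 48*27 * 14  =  -18144 = - 2^5*3^4 *7^1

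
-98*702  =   - 68796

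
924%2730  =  924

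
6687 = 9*743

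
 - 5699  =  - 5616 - 83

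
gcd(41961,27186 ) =591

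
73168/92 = 18292/23 = 795.30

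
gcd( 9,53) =1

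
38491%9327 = 1183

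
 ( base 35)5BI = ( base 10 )6528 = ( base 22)DAG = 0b1100110000000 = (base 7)25014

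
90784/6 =15130+2/3 = 15130.67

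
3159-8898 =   -  5739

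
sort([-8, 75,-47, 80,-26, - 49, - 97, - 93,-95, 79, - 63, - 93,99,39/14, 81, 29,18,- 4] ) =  [-97, - 95, -93, - 93,-63,- 49 , - 47, - 26, - 8, - 4,39/14,18, 29,  75, 79 , 80,81,99]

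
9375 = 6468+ 2907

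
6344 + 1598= 7942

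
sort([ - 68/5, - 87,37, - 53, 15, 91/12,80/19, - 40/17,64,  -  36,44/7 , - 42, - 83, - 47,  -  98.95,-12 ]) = [ - 98.95, - 87, - 83 , - 53, - 47,-42,  -  36, - 68/5, - 12, - 40/17,80/19 , 44/7, 91/12, 15,37,64 ]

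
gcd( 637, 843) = 1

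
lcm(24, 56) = 168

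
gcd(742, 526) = 2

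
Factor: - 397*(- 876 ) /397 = 876 = 2^2*3^1*73^1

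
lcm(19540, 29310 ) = 58620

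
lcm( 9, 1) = 9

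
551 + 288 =839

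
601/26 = 601/26=23.12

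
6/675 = 2/225 = 0.01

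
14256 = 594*24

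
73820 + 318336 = 392156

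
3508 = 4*877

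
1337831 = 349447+988384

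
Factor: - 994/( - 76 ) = 497/38 =2^(  -  1 )*7^1*19^ ( - 1)*71^1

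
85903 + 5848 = 91751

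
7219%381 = 361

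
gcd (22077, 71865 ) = 9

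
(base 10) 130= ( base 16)82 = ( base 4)2002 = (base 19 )6g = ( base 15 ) 8A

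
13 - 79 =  - 66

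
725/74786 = 725/74786 = 0.01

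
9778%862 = 296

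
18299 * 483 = 8838417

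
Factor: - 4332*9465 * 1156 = -2^4*3^2 * 5^1*17^2*19^2*631^1 = - 47398751280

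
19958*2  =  39916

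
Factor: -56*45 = -2520 = - 2^3*3^2*5^1*7^1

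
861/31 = 861/31 = 27.77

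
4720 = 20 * 236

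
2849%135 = 14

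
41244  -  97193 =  - 55949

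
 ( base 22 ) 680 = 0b110000001000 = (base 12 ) 1948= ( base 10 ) 3080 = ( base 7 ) 11660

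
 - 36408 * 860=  - 31310880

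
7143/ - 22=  - 7143/22 = - 324.68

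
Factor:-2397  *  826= -1979922=-2^1 * 3^1 * 7^1* 17^1 * 47^1*59^1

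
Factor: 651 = 3^1*7^1*31^1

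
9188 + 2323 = 11511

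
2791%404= 367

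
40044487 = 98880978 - 58836491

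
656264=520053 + 136211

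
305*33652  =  10263860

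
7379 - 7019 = 360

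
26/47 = 26/47 = 0.55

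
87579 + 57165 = 144744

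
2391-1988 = 403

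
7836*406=3181416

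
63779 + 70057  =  133836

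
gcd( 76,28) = 4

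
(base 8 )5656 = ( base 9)4082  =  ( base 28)3MM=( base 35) 2FF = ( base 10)2990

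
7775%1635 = 1235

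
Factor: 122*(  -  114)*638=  - 8873304 = - 2^3*3^1*11^1*19^1*29^1*61^1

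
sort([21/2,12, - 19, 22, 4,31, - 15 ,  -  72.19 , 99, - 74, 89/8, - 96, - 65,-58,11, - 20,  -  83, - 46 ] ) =[ - 96, - 83, - 74,-72.19, - 65, - 58, - 46, - 20, - 19,  -  15,4, 21/2, 11, 89/8,12,22, 31,  99 ]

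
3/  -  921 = -1/307 = - 0.00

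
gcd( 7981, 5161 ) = 1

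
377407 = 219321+158086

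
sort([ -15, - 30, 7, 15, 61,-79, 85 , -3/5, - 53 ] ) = [ - 79, - 53,-30 , - 15, - 3/5, 7, 15, 61, 85]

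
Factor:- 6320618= - 2^1* 3160309^1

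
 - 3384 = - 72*47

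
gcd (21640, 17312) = 4328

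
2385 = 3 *795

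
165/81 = 2+1/27 = 2.04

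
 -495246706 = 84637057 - 579883763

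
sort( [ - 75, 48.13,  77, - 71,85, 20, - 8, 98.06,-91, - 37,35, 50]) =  [ - 91, - 75, - 71, - 37, - 8,  20, 35, 48.13, 50, 77 , 85,98.06 ]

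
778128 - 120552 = 657576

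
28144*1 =28144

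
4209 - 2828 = 1381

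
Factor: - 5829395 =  - 5^1 * 11^1*13^1*31^1 * 263^1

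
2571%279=60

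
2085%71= 26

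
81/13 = 81/13 = 6.23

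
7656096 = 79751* 96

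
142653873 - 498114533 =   -  355460660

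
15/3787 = 15/3787 =0.00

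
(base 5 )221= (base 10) 61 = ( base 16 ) 3D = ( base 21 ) 2j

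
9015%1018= 871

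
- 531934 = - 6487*82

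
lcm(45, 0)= 0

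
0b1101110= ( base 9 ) 132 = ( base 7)215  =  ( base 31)3h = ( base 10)110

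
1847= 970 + 877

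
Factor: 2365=5^1*11^1*43^1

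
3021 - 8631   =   - 5610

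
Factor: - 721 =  - 7^1*103^1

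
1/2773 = 1/2773 = 0.00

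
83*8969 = 744427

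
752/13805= 752/13805=0.05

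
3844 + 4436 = 8280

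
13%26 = 13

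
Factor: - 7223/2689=  -  31^1 * 233^1 * 2689^(-1)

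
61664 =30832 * 2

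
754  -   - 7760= 8514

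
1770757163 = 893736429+877020734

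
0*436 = 0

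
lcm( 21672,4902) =411768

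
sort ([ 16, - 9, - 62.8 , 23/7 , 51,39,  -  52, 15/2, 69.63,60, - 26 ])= [ - 62.8, - 52, - 26, - 9, 23/7, 15/2, 16 , 39 , 51,60, 69.63]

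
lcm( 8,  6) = 24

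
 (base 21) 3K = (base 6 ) 215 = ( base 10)83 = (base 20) 43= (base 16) 53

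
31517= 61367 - 29850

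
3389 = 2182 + 1207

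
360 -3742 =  - 3382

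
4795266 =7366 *651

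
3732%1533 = 666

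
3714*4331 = 16085334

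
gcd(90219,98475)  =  3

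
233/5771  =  233/5771 = 0.04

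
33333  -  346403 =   -  313070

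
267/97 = 2 + 73/97 = 2.75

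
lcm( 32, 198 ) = 3168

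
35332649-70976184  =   - 35643535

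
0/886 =0 = 0.00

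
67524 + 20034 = 87558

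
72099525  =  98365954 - 26266429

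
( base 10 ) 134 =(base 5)1014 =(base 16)86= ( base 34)3W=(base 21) 68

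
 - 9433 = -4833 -4600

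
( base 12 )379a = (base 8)14246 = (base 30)70a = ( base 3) 22122201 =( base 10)6310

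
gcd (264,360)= 24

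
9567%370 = 317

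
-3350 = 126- 3476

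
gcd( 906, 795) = 3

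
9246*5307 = 49068522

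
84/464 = 21/116 = 0.18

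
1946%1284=662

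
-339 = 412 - 751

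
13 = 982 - 969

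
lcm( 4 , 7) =28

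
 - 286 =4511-4797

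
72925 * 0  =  0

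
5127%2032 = 1063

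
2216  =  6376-4160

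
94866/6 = 15811=15811.00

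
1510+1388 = 2898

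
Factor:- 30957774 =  - 2^1*3^1* 127^1 * 40627^1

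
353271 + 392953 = 746224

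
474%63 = 33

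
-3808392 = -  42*90676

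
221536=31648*7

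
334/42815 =334/42815 = 0.01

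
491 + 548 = 1039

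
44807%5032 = 4551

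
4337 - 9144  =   - 4807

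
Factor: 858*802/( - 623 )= - 2^2* 3^1*7^( - 1 ) * 11^1*13^1*89^( - 1 )*401^1 = - 688116/623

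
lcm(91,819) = 819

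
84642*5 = 423210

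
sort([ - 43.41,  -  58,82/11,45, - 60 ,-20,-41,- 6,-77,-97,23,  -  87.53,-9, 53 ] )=[ - 97,-87.53,-77,-60,-58, - 43.41,-41,-20,-9, - 6,82/11, 23, 45, 53]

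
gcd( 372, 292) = 4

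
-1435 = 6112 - 7547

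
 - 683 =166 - 849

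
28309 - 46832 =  - 18523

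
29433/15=1962+1/5 = 1962.20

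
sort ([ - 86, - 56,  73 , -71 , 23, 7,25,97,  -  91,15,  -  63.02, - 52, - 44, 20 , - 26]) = [-91 , - 86 , - 71, - 63.02 ,- 56, - 52, - 44 , - 26, 7,  15,20 , 23,25,73, 97] 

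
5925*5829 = 34536825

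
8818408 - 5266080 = 3552328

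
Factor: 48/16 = 3 = 3^1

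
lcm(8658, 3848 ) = 34632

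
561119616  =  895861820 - 334742204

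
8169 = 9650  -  1481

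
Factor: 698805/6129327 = 3^1*5^1*53^1*293^1*2043109^(  -  1) = 232935/2043109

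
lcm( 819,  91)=819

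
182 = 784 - 602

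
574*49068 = 28165032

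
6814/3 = 6814/3 = 2271.33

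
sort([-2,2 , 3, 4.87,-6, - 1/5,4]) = [  -  6, - 2,-1/5,  2,3,  4,  4.87 ]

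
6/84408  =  1/14068 = 0.00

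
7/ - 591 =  - 1 + 584/591= -0.01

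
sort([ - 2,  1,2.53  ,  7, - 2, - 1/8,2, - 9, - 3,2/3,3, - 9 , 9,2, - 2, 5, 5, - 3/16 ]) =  [ - 9, - 9, - 3, - 2,  -  2,-2,  -  3/16, - 1/8 , 2/3,1,2,2,  2.53,3,5,5,7, 9]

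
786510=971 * 810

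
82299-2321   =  79978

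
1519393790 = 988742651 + 530651139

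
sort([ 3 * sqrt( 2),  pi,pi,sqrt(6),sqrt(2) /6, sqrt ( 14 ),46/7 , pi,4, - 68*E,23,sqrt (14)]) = [ - 68 * E,  sqrt ( 2) /6,sqrt(6), pi, pi , pi,sqrt(14 ),  sqrt(14 ),4, 3 * sqrt ( 2), 46/7, 23 ] 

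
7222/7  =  7222/7  =  1031.71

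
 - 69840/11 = - 69840/11= -6349.09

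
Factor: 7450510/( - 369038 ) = -3725255/184519=- 5^1*37^ (-1)*4987^(-1)*745051^1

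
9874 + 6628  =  16502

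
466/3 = 466/3 = 155.33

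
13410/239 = 13410/239= 56.11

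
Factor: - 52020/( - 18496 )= 2^(-4 )*3^2*5^1 = 45/16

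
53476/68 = 786 +7/17 = 786.41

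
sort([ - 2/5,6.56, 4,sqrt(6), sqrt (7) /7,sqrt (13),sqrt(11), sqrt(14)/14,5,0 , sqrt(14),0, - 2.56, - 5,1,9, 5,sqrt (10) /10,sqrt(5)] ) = [ - 5, - 2.56,-2/5,0,  0,sqrt(14 )/14  ,  sqrt( 10) /10, sqrt( 7)/7, 1,sqrt(5 ), sqrt ( 6 ),sqrt(11), sqrt(13),sqrt ( 14 ), 4,5,5,6.56,9]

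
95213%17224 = 9093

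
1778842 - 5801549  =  -4022707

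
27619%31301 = 27619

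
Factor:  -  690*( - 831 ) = 573390  =  2^1*3^2 * 5^1 * 23^1*277^1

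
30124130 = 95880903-65756773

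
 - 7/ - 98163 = 7/98163 = 0.00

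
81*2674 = 216594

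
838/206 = 4 + 7/103 = 4.07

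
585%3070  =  585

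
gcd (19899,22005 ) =27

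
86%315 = 86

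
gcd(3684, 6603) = 3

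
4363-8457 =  - 4094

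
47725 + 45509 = 93234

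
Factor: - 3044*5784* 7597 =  - 2^5*3^1*71^1*107^1*241^1*761^1 = - 133756550112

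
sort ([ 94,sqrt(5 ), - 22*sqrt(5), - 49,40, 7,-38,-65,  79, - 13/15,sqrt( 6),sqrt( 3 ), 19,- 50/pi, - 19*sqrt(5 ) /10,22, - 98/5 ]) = [ - 65, - 22*sqrt( 5 ) , - 49, - 38,- 98/5, - 50/pi, - 19*sqrt ( 5 )/10,-13/15, sqrt( 3 ), sqrt( 5 ), sqrt( 6 ), 7, 19, 22, 40,79,94]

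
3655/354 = 10+115/354 = 10.32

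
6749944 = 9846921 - 3096977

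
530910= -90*( -5899) 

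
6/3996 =1/666 = 0.00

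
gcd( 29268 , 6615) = 27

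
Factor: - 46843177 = - 17^1*137^1*20113^1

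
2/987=2/987 = 0.00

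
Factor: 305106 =2^1*3^1*211^1*241^1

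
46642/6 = 7773  +  2/3 = 7773.67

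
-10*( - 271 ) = 2710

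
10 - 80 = -70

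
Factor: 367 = 367^1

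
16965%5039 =1848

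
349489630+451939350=801428980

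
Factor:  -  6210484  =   - 2^2* 7^1*137^1*1619^1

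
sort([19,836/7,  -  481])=[-481, 19,  836/7]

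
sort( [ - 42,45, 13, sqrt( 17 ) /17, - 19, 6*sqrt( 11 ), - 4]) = [ - 42, - 19,-4, sqrt( 17 )/17,13, 6*sqrt( 11 ), 45 ] 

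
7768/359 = 7768/359=21.64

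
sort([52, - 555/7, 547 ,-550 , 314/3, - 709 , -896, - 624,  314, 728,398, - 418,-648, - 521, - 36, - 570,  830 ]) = [ - 896 , - 709,  -  648, - 624 , - 570  , - 550, - 521, - 418, - 555/7, - 36,52,314/3, 314,398,547,728,  830 ] 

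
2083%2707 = 2083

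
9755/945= 1951/189= 10.32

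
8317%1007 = 261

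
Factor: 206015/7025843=5^1*11^( - 1 )*281^( - 1)*2273^(-1 )*41203^1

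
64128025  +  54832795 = 118960820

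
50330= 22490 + 27840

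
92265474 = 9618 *9593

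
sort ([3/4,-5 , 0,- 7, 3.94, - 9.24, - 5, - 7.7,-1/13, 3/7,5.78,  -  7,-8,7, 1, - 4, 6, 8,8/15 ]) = [ - 9.24, - 8, - 7.7, - 7, - 7,  -  5 , - 5, - 4 , - 1/13, 0, 3/7,8/15, 3/4 , 1, 3.94, 5.78, 6,7, 8 ]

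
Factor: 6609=3^1*2203^1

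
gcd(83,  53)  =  1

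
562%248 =66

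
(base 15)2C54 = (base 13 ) 4450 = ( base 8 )22471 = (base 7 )36532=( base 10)9529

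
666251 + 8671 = 674922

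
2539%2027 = 512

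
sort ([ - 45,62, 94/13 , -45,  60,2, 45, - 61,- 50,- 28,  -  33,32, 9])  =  [- 61 ,- 50,-45, -45, - 33, - 28,2, 94/13 , 9, 32, 45,60,62]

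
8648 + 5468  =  14116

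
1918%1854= 64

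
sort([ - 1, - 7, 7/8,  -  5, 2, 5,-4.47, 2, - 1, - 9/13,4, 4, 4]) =[-7,-5,-4.47,-1, - 1, - 9/13,7/8, 2,2,4, 4 , 4,5]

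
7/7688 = 7/7688  =  0.00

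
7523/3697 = 2 + 129/3697  =  2.03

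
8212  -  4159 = 4053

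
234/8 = 117/4 = 29.25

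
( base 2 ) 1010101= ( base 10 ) 85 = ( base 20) 45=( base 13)67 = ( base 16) 55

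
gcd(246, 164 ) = 82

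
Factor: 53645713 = 11^2*443353^1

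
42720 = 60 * 712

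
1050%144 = 42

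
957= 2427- 1470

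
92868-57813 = 35055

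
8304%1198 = 1116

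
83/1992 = 1/24 = 0.04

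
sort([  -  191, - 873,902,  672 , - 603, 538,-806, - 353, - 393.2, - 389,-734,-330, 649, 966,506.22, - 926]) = [ - 926, - 873,- 806,  -  734,-603, - 393.2, - 389, -353, - 330, - 191, 506.22,538, 649, 672, 902, 966]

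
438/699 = 146/233 = 0.63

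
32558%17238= 15320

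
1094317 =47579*23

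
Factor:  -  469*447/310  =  -2^( - 1 ) * 3^1* 5^(-1) * 7^1*31^( - 1) * 67^1 * 149^1 = - 209643/310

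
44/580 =11/145 = 0.08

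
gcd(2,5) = 1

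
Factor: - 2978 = - 2^1 * 1489^1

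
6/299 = 6/299 = 0.02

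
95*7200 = 684000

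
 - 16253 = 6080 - 22333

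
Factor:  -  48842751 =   -  3^1*17^1*957701^1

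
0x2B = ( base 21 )21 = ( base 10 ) 43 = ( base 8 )53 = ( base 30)1d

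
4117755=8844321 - 4726566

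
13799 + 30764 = 44563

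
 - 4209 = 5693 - 9902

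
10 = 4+6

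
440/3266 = 220/1633 =0.13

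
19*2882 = 54758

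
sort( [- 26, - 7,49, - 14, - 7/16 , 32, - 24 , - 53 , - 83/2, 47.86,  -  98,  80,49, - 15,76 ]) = [ - 98, - 53, - 83/2 , - 26, - 24, - 15, - 14, - 7, - 7/16, 32, 47.86 , 49,49, 76 , 80 ]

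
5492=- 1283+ 6775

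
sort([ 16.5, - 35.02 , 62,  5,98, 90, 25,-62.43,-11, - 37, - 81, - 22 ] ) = [-81, - 62.43,  -  37,- 35.02, - 22 , - 11, 5, 16.5,  25,62,  90, 98 ] 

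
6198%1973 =279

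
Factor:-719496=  - 2^3*3^3*3331^1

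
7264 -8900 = -1636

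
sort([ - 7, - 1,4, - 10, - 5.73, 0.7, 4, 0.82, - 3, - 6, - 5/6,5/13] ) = [-10, - 7 ,-6, - 5.73, - 3,  -  1,-5/6,5/13, 0.7,0.82, 4,4 ] 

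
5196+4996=10192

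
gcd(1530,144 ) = 18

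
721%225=46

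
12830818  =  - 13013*( - 986)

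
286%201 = 85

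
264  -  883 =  - 619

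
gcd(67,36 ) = 1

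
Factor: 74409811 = 7^1*10629973^1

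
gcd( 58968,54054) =4914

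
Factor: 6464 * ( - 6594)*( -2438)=2^8* 3^1*7^1 *23^1 * 53^1 * 101^1*157^1 = 103916375808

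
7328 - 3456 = 3872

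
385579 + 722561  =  1108140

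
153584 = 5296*29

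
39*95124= 3709836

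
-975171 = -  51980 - 923191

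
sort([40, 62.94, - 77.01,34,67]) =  [ - 77.01, 34, 40,62.94, 67 ]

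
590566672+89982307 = 680548979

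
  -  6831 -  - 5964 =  - 867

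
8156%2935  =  2286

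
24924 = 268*93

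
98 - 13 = 85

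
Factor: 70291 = 13^1*5407^1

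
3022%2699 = 323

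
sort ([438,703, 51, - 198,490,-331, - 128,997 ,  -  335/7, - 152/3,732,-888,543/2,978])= [ - 888,  -  331, - 198,  -  128, - 152/3, - 335/7,51,  543/2, 438,490,703,732, 978,997]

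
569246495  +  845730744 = 1414977239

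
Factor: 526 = 2^1*263^1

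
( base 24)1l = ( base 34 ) 1B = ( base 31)1E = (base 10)45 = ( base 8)55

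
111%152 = 111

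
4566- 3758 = 808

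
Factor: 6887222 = 2^1*1471^1*2341^1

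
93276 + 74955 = 168231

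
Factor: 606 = 2^1* 3^1  *  101^1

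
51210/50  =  1024 + 1/5 =1024.20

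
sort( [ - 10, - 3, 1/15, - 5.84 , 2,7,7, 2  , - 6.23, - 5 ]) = [ - 10, - 6.23,  -  5.84,  -  5, - 3, 1/15,2,2,7, 7 ] 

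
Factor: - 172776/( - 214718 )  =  2^2*3^1*7^ ( - 3 ) *23^1 = 276/343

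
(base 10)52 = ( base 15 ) 37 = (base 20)2C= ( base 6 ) 124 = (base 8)64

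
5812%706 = 164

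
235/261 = 235/261  =  0.90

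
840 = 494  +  346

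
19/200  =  19/200 = 0.10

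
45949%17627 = 10695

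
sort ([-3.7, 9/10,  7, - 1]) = [ - 3.7, - 1, 9/10, 7]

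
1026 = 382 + 644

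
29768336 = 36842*808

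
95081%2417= 818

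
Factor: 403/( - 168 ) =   -  2^( -3 )*3^(- 1 )*7^( -1 ) *13^1 * 31^1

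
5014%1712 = 1590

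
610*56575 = 34510750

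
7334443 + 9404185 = 16738628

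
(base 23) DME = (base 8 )16345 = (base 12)4345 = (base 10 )7397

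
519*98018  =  50871342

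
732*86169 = 63075708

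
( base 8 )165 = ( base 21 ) 5C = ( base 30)3r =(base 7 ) 225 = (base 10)117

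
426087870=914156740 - 488068870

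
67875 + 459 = 68334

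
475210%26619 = 22687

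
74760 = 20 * 3738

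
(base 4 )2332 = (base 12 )13A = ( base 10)190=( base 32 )5u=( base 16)BE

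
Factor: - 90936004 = -2^2 * 22734001^1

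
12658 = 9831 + 2827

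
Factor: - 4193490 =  - 2^1*3^1*5^1*7^1*19^1 *1051^1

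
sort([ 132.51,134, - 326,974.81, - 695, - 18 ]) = [  -  695,-326, - 18 , 132.51,134,974.81]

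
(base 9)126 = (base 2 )1101001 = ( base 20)55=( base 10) 105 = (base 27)3o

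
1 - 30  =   - 29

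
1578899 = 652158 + 926741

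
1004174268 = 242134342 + 762039926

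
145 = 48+97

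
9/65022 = 3/21674 = 0.00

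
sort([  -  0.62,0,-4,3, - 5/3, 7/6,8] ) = [ - 4, - 5/3, - 0.62,0, 7/6, 3, 8] 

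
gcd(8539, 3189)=1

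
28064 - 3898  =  24166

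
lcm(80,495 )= 7920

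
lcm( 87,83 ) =7221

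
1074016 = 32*33563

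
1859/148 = 12 + 83/148 = 12.56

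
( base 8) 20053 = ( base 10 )8235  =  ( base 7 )33003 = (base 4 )2000223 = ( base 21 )IE3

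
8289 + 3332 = 11621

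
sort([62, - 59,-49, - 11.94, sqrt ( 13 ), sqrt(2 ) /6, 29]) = [ - 59, - 49, -11.94, sqrt(2 ) /6,sqrt(13 ), 29, 62]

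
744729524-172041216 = 572688308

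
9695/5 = 1939 = 1939.00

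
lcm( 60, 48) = 240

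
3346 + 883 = 4229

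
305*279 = 85095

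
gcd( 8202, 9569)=1367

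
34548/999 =34 + 194/333 = 34.58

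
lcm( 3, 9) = 9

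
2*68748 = 137496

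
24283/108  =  224 + 91/108 = 224.84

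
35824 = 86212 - 50388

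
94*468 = 43992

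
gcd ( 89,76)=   1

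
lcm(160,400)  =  800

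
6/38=3/19 = 0.16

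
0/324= 0 =0.00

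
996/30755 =996/30755 = 0.03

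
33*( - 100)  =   - 3300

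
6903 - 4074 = 2829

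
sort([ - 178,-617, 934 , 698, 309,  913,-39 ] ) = [ - 617 ,-178,-39,309,698,  913,  934]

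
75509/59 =1279 + 48/59= 1279.81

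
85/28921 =85/28921 = 0.00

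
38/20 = 19/10 = 1.90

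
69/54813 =23/18271 = 0.00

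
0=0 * 99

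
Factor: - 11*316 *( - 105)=364980 =2^2*3^1*5^1*7^1* 11^1*  79^1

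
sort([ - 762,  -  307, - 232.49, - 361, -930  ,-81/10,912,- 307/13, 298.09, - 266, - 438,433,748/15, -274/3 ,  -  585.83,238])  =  [ - 930, - 762, - 585.83 ,-438, - 361, -307, - 266,-232.49, - 274/3,-307/13,- 81/10,748/15, 238,298.09,433,912]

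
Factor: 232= 2^3 * 29^1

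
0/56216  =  0 = 0.00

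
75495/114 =25165/38 =662.24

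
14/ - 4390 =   -  7/2195 = - 0.00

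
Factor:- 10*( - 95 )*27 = 2^1*3^3*5^2*19^1 = 25650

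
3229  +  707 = 3936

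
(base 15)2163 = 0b1101110011100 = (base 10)7068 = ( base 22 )ED6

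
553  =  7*79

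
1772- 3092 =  - 1320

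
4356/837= 484/93 = 5.20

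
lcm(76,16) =304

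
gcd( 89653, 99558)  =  1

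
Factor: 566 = 2^1 * 283^1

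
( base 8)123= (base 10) 83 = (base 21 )3k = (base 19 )47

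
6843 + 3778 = 10621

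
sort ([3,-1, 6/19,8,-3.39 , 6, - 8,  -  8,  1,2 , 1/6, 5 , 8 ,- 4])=[- 8, - 8,-4, - 3.39 , - 1,1/6, 6/19, 1,2,3, 5,6 , 8,8 ]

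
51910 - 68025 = -16115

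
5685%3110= 2575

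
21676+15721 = 37397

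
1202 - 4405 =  - 3203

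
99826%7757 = 6742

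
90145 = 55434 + 34711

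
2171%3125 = 2171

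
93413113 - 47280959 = 46132154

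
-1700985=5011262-6712247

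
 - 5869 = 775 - 6644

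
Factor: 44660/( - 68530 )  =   - 58/89 = -2^1* 29^1*89^( - 1) 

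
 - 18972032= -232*81776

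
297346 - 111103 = 186243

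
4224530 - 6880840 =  - 2656310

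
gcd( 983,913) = 1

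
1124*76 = 85424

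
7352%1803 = 140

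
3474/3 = 1158 = 1158.00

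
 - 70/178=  - 35/89 = -0.39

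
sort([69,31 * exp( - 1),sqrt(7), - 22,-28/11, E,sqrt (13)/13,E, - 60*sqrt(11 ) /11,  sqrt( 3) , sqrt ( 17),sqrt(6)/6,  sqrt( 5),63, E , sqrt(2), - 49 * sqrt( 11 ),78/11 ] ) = [ - 49*sqrt( 11),-22,-60*sqrt( 11 ) /11,  -  28/11, sqrt( 13)/13,  sqrt(6)/6, sqrt( 2 ),  sqrt ( 3),sqrt( 5),sqrt( 7),E,E, E,  sqrt( 17 ), 78/11, 31*exp(  -  1), 63, 69]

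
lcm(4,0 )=0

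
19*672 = 12768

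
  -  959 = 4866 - 5825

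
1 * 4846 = 4846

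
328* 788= 258464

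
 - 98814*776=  - 76679664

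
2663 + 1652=4315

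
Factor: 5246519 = 5246519^1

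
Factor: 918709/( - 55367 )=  - 11^1*13^(-1) * 47^1*1777^1  *4259^ ( - 1 ) 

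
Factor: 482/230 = 241/115 = 5^( - 1)*23^( - 1)*241^1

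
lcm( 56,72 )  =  504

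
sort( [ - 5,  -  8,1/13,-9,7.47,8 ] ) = [-9,  -  8,-5, 1/13, 7.47 , 8 ] 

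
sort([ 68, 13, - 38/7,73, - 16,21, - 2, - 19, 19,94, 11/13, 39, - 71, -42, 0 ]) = [ - 71,- 42, - 19, - 16, - 38/7, - 2,0, 11/13, 13 , 19,21, 39,68, 73,94]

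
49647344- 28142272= 21505072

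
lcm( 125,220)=5500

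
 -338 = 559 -897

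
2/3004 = 1/1502 = 0.00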